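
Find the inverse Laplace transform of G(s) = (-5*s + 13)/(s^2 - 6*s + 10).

-2*exp(3*t)*sin(t) - 5*exp(3*t)*cos(t)

Complete the square in the denominator: s^2 - 6*s + 10 = (s - 3)^2 + 1^2.
Split the numerator to match: -5*s + 13 = -5·(s - 3) - 2·1.
Invert each term: -5·(s - 3)/((s - 3)^2 + 1) ↔ -5e^(3t)cos(t); -2·1/((s - 3)^2 + 1) ↔ -2e^(3t)sin(t).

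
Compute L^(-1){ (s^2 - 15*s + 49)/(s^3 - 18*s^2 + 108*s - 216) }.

-5*t^2*exp(6*t)/2 - 3*t*exp(6*t) + exp(6*t)

Factor the denominator: s^3 - 18*s^2 + 108*s - 216 = (s - 6)^3.
Partial fraction decomposition gives [1/(s - 6)] + [-3/(s - 6)^2] + [-5/(s - 6)^3].
Invert each term: 1/(s - 6) ↔ e^(6t); -3/(s - 6)^2 ↔ -3t·e^(6t); -5/(s - 6)^3 ↔ (-5/2)t^2·e^(6t).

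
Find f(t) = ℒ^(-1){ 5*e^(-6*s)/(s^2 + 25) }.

The factor e^(-6s) signals a time shift by c = 6 (second shifting theorem).
L{sin(5t)} = 5/(s^2 + 25), so L^-1{5/(s^2 + 25)} = sin(5*t).
Hence the inverse is u(t - 6) times that function evaluated at t - 6.

f(t) = Heaviside(t - 6)*(sin(5*t - 30))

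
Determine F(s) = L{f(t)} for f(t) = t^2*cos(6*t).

L{cos(6t)} = s/(s^2 + 36).
Then apply L{t^2·g(t)} = (-1)^2 d^2/ds^2[G(s)] with G(s) = s/(s^2 + 36):
differentiating 2 times and applying the sign gives 2*s*(s^2 - 108)/(s^2 + 36)^3.

F(s) = 2*s*(s^2 - 108)/(s^2 + 36)^3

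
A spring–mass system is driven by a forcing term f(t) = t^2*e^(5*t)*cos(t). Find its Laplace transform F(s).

L{cos(t)} = s/(s^2 + 1).
Multiplying by e^(5t) shifts s → s - 5, so L{e^(5*t)*cos(t)} = (s - 5)/((s - 5)^2 + 1).
Then apply L{t^2·g(t)} = (-1)^2 d^2/ds^2[G(s)] with G(s) = (s - 5)/((s - 5)^2 + 1):
differentiating 2 times and applying the sign gives 2*(s - 5)*(s^2 - 10*s + 22)/(s^2 - 10*s + 26)^3.

F(s) = 2*(s - 5)*(s^2 - 10*s + 22)/(s^2 - 10*s + 26)^3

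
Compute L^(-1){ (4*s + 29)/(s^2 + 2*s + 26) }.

Complete the square in the denominator: s^2 + 2*s + 26 = (s + 1)^2 + 5^2.
Split the numerator to match: 4*s + 29 = 4·(s + 1) + 5·5.
Invert each term: 4·(s + 1)/((s + 1)^2 + 25) ↔ 4e^(-t)cos(5t); 5·5/((s + 1)^2 + 25) ↔ 5e^(-t)sin(5t).

5*exp(-t)*sin(5*t) + 4*exp(-t)*cos(5*t)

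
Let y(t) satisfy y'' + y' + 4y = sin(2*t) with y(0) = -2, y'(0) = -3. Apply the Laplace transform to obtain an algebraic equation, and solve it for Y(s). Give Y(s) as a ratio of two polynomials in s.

Laplace-transform each side.
Using L{y''} = s^2 Y - s·y(0) - y'(0) and L{y'} = sY - y(0), with y(0) = -2, y'(0) = -3, the left side becomes (s^2 + s + 4)Y - (-2*s - 5).
The right side is L{sin(2*t)} = 2/(s^2 + 4).
So (s^2 + s + 4)Y = 2/(s^2 + 4) + (-2*s - 5).
Solve for Y(s) and write it as one ratio of polynomials.

Y(s) = (-2*s^3 - 5*s^2 - 8*s - 18)/(s^4 + s^3 + 8*s^2 + 4*s + 16)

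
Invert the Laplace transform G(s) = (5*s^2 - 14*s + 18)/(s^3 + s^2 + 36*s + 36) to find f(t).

Factor the denominator: s^3 + s^2 + 36*s + 36 = (s + 1)*(s^2 + 36).
Partial fraction decomposition gives [1/(s + 1)] + [4*s/(s^2 + 36)] + [-18/(s^2 + 36)].
Invert each term: 1/(s + 1) ↔ e^(-t); 4·s/(s^2 + 36) ↔ 4cos(6t); -3·6/(s^2 + 36) ↔ -3sin(6t).

f(t) = -3*sin(6*t) + 4*cos(6*t) + exp(-t)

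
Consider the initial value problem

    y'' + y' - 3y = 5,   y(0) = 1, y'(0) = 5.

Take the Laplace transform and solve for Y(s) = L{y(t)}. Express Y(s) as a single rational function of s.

Y(s) = (s^2 + 6*s + 5)/(s^3 + s^2 - 3*s)

Apply the Laplace transform to the equation.
The derivative rules (L{y''} = s^2 Y - s·y(0) - y'(0) and L{y'} = sY - y(0), with y(0) = 1, y'(0) = 5) turn the left side into (s^2 + s - 3)Y - (s + 6).
The right side is L{5} = 5/s.
So (s^2 + s - 3)Y = 5/s + (s + 6).
Isolate Y and clear denominators.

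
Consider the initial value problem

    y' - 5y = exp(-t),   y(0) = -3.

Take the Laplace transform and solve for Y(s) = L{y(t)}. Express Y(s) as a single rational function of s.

Apply the Laplace transform to the equation.
With L{y'} = sY - y(0) = sY - (-3): the LHS transforms to (s - 5)Y - (-3).
The right side is L{exp(-t)} = 1/(s + 1).
So (s - 5)Y = 1/(s + 1) + (-3).
Divide through and combine into a single rational function.

Y(s) = (-3*s - 2)/(s^2 - 4*s - 5)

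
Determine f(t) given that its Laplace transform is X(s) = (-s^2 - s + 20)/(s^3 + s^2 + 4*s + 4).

f(t) = 2*sin(2*t) - 5*cos(2*t) + 4*exp(-t)

Factor the denominator: s^3 + s^2 + 4*s + 4 = (s + 1)*(s^2 + 4).
Partial fraction decomposition gives [4/(s + 1)] + [-5*s/(s^2 + 4)] + [4/(s^2 + 4)].
Invert each term: 4/(s + 1) ↔ 4e^(-t); -5·s/(s^2 + 4) ↔ -5cos(2t); 2·2/(s^2 + 4) ↔ 2sin(2t).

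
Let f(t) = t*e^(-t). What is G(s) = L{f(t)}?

G(s) = (s + 1)^(-2)

L{e^(-t)} = 1/(s + 1).
Then apply L{t·g(t)} = -d/ds[H(s)] with H(s) = 1/(s + 1):
differentiating 1 time and applying the sign gives (s + 1)^(-2).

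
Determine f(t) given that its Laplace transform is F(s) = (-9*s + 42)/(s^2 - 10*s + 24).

f(t) = -6*exp(6*t) - 3*exp(4*t)

Factor the denominator: s^2 - 10*s + 24 = (s - 6)*(s - 4).
Partial fraction decomposition gives [-3/(s - 4)] + [-6/(s - 6)].
Invert each term: -3/(s - 4) ↔ -3e^(4t); -6/(s - 6) ↔ -6e^(6t).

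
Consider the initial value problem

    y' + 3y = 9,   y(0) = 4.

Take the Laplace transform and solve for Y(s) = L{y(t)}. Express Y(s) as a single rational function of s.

Y(s) = (4*s + 9)/(s^2 + 3*s)

Take the Laplace transform of both sides.
With L{y'} = sY - y(0) = sY - 4: the LHS transforms to (s + 3)Y - (4).
The right side is L{9} = 9/s.
So (s + 3)Y = 9/s + (4).
Divide through and combine into a single rational function.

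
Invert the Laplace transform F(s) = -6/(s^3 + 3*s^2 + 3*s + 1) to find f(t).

Rewrite the denominator: s^3 + 3*s^2 + 3*s + 1 = (s + 1)^3.
The form in (s + 1) signals a first-shifting-theorem factor e^(-t).
Since L{t^2} = 2!/s^3 = 2/s^3, the inverse is t^2*e^(-t), scaled by -3.

f(t) = -3*t^2*exp(-t)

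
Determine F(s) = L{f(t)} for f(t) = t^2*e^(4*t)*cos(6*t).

F(s) = 2*(s - 4)*(s^2 - 8*s - 92)/(s^2 - 8*s + 52)^3

L{cos(6t)} = s/(s^2 + 36).
Multiplying by e^(4t) shifts s → s - 4, so L{e^(4*t)*cos(6*t)} = (s - 4)/((s - 4)^2 + 36).
Then apply L{t^2·g(t)} = (-1)^2 d^2/ds^2[G(s)] with G(s) = (s - 4)/((s - 4)^2 + 36):
differentiating 2 times and applying the sign gives 2*(s - 4)*(s^2 - 8*s - 92)/(s^2 - 8*s + 52)^3.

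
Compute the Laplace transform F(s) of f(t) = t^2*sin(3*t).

L{sin(3t)} = 3/(s^2 + 9).
Then apply L{t^2·g(t)} = (-1)^2 d^2/ds^2[G(s)] with G(s) = 3/(s^2 + 9):
differentiating 2 times and applying the sign gives 18*(s^2 - 3)/(s^2 + 9)^3.

F(s) = 18*(s^2 - 3)/(s^2 + 9)^3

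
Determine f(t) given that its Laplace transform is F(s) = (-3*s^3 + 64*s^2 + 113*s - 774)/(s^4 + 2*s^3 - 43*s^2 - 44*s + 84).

f(t) = 3*exp(6*t) + 5*exp(t) - 6*exp(-2*t) - 5*exp(-7*t)

Factor the denominator: s^4 + 2*s^3 - 43*s^2 - 44*s + 84 = (s - 6)*(s - 1)*(s + 2)*(s + 7).
Partial fraction decomposition gives [3/(s - 6)] + [-5/(s + 7)] + [5/(s - 1)] + [-6/(s + 2)].
Invert each term: 3/(s - 6) ↔ 3e^(6t); -5/(s + 7) ↔ -5e^(-7t); 5/(s - 1) ↔ 5e^(t); -6/(s + 2) ↔ -6e^(-2t).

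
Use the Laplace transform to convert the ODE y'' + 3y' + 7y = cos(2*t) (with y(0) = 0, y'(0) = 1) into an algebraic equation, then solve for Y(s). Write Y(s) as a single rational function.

Transform both sides with L{·}.
With L{y''} = s^2 Y - s·y(0) - y'(0) and L{y'} = sY - y(0), with y(0) = 0, y'(0) = 1: the LHS transforms to (s^2 + 3*s + 7)Y - (1).
The right side is L{cos(2*t)} = s/(s^2 + 4).
So (s^2 + 3*s + 7)Y = s/(s^2 + 4) + (1).
Isolate Y and clear denominators.

Y(s) = (s^2 + s + 4)/(s^4 + 3*s^3 + 11*s^2 + 12*s + 28)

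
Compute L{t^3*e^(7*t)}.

L{t^3} = 3!/s^4 = 6/s^4.
By the first shifting theorem, multiplying by e^(7t) replaces s with s - 7.

6/(s - 7)^4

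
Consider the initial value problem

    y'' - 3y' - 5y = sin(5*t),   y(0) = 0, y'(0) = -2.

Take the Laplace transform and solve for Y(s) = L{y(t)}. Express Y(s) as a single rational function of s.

Y(s) = (-2*s^2 - 45)/(s^4 - 3*s^3 + 20*s^2 - 75*s - 125)

Take the Laplace transform of both sides.
The derivative rules (L{y''} = s^2 Y - s·y(0) - y'(0) and L{y'} = sY - y(0), with y(0) = 0, y'(0) = -2) turn the left side into (s^2 - 3*s - 5)Y - (-2).
The right side is L{sin(5*t)} = 5/(s^2 + 25).
So (s^2 - 3*s - 5)Y = 5/(s^2 + 25) + (-2).
Isolate Y and clear denominators.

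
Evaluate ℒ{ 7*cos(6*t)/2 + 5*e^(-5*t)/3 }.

The transform is linear, so treat each term independently.
(5/3)·[L{e^(-5t)} = 1/(s + 5)]; (7/2)·[L{cos(6t)} = s/(s^2 + 36)].

7*s/(2*(s^2 + 36)) + 5/(3*(s + 5))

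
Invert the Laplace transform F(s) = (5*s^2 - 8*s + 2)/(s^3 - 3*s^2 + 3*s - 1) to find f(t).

Factor the denominator: s^3 - 3*s^2 + 3*s - 1 = (s - 1)^3.
Partial fraction decomposition gives [5/(s - 1)] + [2/(s - 1)^2] + [-1/(s - 1)^3].
Invert each term: 5/(s - 1) ↔ 5e^(t); 2/(s - 1)^2 ↔ 2t·e^(t); -1/(s - 1)^3 ↔ (-1/2)t^2·e^(t).

f(t) = -t^2*exp(t)/2 + 2*t*exp(t) + 5*exp(t)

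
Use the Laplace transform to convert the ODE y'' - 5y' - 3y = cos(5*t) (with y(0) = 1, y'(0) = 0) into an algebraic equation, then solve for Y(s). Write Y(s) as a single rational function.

Take the Laplace transform of both sides.
The derivative rules (L{y''} = s^2 Y - s·y(0) - y'(0) and L{y'} = sY - y(0), with y(0) = 1, y'(0) = 0) turn the left side into (s^2 - 5*s - 3)Y - (s - 5).
The right side is L{cos(5*t)} = s/(s^2 + 25).
So (s^2 - 5*s - 3)Y = s/(s^2 + 25) + (s - 5).
Divide through and combine into a single rational function.

Y(s) = (s^3 - 5*s^2 + 26*s - 125)/(s^4 - 5*s^3 + 22*s^2 - 125*s - 75)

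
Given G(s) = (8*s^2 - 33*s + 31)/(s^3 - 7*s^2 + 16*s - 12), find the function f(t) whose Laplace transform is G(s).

f(t) = 3*t*exp(2*t) + 4*exp(3*t) + 4*exp(2*t)

Factor the denominator: s^3 - 7*s^2 + 16*s - 12 = (s - 3)*(s - 2)^2.
Partial fraction decomposition gives [4/(s - 2)] + [3/(s - 2)^2] + [4/(s - 3)].
Invert each term: 4/(s - 2) ↔ 4e^(2t); 3/(s - 2)^2 ↔ 3t·e^(2t); 4/(s - 3) ↔ 4e^(3t).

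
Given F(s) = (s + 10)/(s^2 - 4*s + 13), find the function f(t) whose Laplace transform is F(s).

Complete the square in the denominator: s^2 - 4*s + 13 = (s - 2)^2 + 3^2.
Split the numerator to match: s + 10 = 1·(s - 2) + 4·3.
Invert each term: 1·(s - 2)/((s - 2)^2 + 9) ↔ e^(2t)cos(3t); 4·3/((s - 2)^2 + 9) ↔ 4e^(2t)sin(3t).

f(t) = 4*exp(2*t)*sin(3*t) + exp(2*t)*cos(3*t)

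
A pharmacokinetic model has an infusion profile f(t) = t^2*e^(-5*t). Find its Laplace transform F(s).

F(s) = 2/(s + 5)^3

L{e^(-5t)} = 1/(s + 5).
Then apply L{t^2·g(t)} = (-1)^2 d^2/ds^2[G(s)] with G(s) = 1/(s + 5):
differentiating 2 times and applying the sign gives 2/(s + 5)^3.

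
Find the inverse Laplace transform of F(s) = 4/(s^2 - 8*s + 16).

Rewrite the denominator: s^2 - 8*s + 16 = (s - 4)^2.
The form in (s - 4) signals a first-shifting-theorem factor e^(4t).
Since L{t} = 1!/s^2 = 1/s^2, the inverse is t*e^(4*t), scaled by 4.

4*t*exp(4*t)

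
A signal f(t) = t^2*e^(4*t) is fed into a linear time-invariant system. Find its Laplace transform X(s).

X(s) = 2/(s - 4)^3

L{e^(4t)} = 1/(s - 4).
Then apply L{t^2·g(t)} = (-1)^2 d^2/ds^2[G(s)] with G(s) = 1/(s - 4):
differentiating 2 times and applying the sign gives 2/(s - 4)^3.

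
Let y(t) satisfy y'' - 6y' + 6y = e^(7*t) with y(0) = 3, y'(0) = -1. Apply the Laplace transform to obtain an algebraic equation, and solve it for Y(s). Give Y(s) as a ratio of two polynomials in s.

Y(s) = (3*s^2 - 40*s + 134)/(s^3 - 13*s^2 + 48*s - 42)

Laplace-transform each side.
Using L{y''} = s^2 Y - s·y(0) - y'(0) and L{y'} = sY - y(0), with y(0) = 3, y'(0) = -1, the left side becomes (s^2 - 6*s + 6)Y - (3*s - 19).
The right side is L{e^(7*t)} = 1/(s - 7).
So (s^2 - 6*s + 6)Y = 1/(s - 7) + (3*s - 19).
Isolate Y and clear denominators.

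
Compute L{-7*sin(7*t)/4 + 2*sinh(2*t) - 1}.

-49/(4*(s^2 + 49)) + 4/(s^2 - 4) - 1/s

The transform is linear, so treat each term independently.
L{-1} = -1/s; (-7/4)·[L{sin(7t)} = 7/(s^2 + 49)]; (2)·[L{sinh(2t)} = 2/(s^2 - 4)].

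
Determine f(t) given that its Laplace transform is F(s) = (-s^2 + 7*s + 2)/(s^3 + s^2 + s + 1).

Factor the denominator: s^3 + s^2 + s + 1 = (s + 1)*(s^2 + 1).
Partial fraction decomposition gives [-3/(s + 1)] + [2*s/(s^2 + 1)] + [5/(s^2 + 1)].
Invert each term: -3/(s + 1) ↔ -3e^(-t); 2·s/(s^2 + 1) ↔ 2cos(t); 5·1/(s^2 + 1) ↔ 5sin(t).

f(t) = 5*sin(t) + 2*cos(t) - 3*exp(-t)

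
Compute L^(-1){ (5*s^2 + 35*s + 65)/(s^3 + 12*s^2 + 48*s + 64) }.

Factor the denominator: s^3 + 12*s^2 + 48*s + 64 = (s + 4)^3.
Partial fraction decomposition gives [5/(s + 4)] + [-5/(s + 4)^2] + [5/(s + 4)^3].
Invert each term: 5/(s + 4) ↔ 5e^(-4t); -5/(s + 4)^2 ↔ -5t·e^(-4t); 5/(s + 4)^3 ↔ (5/2)t^2·e^(-4t).

5*t^2*exp(-4*t)/2 - 5*t*exp(-4*t) + 5*exp(-4*t)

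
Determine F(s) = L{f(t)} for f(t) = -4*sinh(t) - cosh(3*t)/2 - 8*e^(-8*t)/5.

The transform is linear, so treat each term independently.
(-1/2)·[L{cosh(3t)} = s/(s^2 - 9)]; (-4)·[L{sinh(t)} = 1/(s^2 - 1)]; (-8/5)·[L{e^(-8t)} = 1/(s + 8)].

F(s) = -s/(2*(s^2 - 9)) - 4/(s^2 - 1) - 8/(5*(s + 8))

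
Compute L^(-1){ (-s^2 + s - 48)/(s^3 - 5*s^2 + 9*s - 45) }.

Factor the denominator: s^3 - 5*s^2 + 9*s - 45 = (s - 5)*(s^2 + 9).
Partial fraction decomposition gives [-2/(s - 5)] + [s/(s^2 + 9)] + [6/(s^2 + 9)].
Invert each term: -2/(s - 5) ↔ -2e^(5t); 1·s/(s^2 + 9) ↔ cos(3t); 2·3/(s^2 + 9) ↔ 2sin(3t).

-2*exp(5*t) + 2*sin(3*t) + cos(3*t)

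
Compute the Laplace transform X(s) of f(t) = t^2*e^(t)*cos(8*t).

X(s) = 2*(s - 1)*(s^2 - 2*s - 191)/(s^2 - 2*s + 65)^3

L{cos(8t)} = s/(s^2 + 64).
Multiplying by e^(t) shifts s → s - 1, so L{e^(t)*cos(8*t)} = (s - 1)/((s - 1)^2 + 64).
Then apply L{t^2·g(t)} = (-1)^2 d^2/ds^2[G(s)] with G(s) = (s - 1)/((s - 1)^2 + 64):
differentiating 2 times and applying the sign gives 2*(s - 1)*(s^2 - 2*s - 191)/(s^2 - 2*s + 65)^3.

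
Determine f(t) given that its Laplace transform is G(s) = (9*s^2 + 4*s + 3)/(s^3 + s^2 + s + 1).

f(t) = -sin(t) + 5*cos(t) + 4*exp(-t)

Factor the denominator: s^3 + s^2 + s + 1 = (s + 1)*(s^2 + 1).
Partial fraction decomposition gives [4/(s + 1)] + [5*s/(s^2 + 1)] + [-1/(s^2 + 1)].
Invert each term: 4/(s + 1) ↔ 4e^(-t); 5·s/(s^2 + 1) ↔ 5cos(t); -1·1/(s^2 + 1) ↔ -sin(t).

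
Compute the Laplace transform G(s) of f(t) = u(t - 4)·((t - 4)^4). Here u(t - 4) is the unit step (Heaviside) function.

G(s) = 24*exp(-4*s)/s^5

By the second shifting theorem, L{u(t - c)·g(t - c)} = e^(-cs)·H(s) with c = 4 and H(s) = L{g(t)}.
L{t^4} = 4!/s^5 = 24/s^5.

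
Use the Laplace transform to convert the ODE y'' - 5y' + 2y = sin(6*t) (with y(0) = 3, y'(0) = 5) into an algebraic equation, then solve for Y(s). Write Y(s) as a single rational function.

Apply the Laplace transform to the equation.
With L{y''} = s^2 Y - s·y(0) - y'(0) and L{y'} = sY - y(0), with y(0) = 3, y'(0) = 5: the LHS transforms to (s^2 - 5*s + 2)Y - (3*s - 10).
The right side is L{sin(6*t)} = 6/(s^2 + 36).
So (s^2 - 5*s + 2)Y = 6/(s^2 + 36) + (3*s - 10).
Isolate Y and clear denominators.

Y(s) = (3*s^3 - 10*s^2 + 108*s - 354)/(s^4 - 5*s^3 + 38*s^2 - 180*s + 72)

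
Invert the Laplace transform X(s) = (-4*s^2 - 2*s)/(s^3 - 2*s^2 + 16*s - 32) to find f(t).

f(t) = -exp(2*t) - 2*sin(4*t) - 3*cos(4*t)

Factor the denominator: s^3 - 2*s^2 + 16*s - 32 = (s - 2)*(s^2 + 16).
Partial fraction decomposition gives [-1/(s - 2)] + [-3*s/(s^2 + 16)] + [-8/(s^2 + 16)].
Invert each term: -1/(s - 2) ↔ -e^(2t); -3·s/(s^2 + 16) ↔ -3cos(4t); -2·4/(s^2 + 16) ↔ -2sin(4t).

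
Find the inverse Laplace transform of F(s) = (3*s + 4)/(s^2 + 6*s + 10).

-5*exp(-3*t)*sin(t) + 3*exp(-3*t)*cos(t)

Complete the square in the denominator: s^2 + 6*s + 10 = (s + 3)^2 + 1^2.
Split the numerator to match: 3*s + 4 = 3·(s + 3) - 5·1.
Invert each term: 3·(s + 3)/((s + 3)^2 + 1) ↔ 3e^(-3t)cos(t); -5·1/((s + 3)^2 + 1) ↔ -5e^(-3t)sin(t).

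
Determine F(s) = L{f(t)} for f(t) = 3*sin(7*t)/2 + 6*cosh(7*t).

F(s) = 6*s/(s^2 - 49) + 21/(2*(s^2 + 49))

The transform is linear, so treat each term independently.
(6)·[L{cosh(7t)} = s/(s^2 - 49)]; (3/2)·[L{sin(7t)} = 7/(s^2 + 49)].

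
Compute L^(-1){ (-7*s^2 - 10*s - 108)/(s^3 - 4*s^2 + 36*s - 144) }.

Factor the denominator: s^3 - 4*s^2 + 36*s - 144 = (s - 4)*(s^2 + 36).
Partial fraction decomposition gives [-5/(s - 4)] + [-2*s/(s^2 + 36)] + [-18/(s^2 + 36)].
Invert each term: -5/(s - 4) ↔ -5e^(4t); -2·s/(s^2 + 36) ↔ -2cos(6t); -3·6/(s^2 + 36) ↔ -3sin(6t).

-5*exp(4*t) - 3*sin(6*t) - 2*cos(6*t)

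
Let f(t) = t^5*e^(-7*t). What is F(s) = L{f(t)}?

L{t^5} = 5!/s^6 = 120/s^6.
By the first shifting theorem, multiplying by e^(-7t) replaces s with s + 7.

F(s) = 120/(s + 7)^6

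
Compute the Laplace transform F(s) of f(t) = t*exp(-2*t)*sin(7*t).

F(s) = 14*(s + 2)/(s^2 + 4*s + 53)^2

L{sin(7t)} = 7/(s^2 + 49).
Multiplying by e^(-2t) shifts s → s + 2, so L{exp(-2*t)*sin(7*t)} = 7/((s + 2)^2 + 49).
Then apply L{t·g(t)} = -d/ds[G(s)] with G(s) = 7/((s + 2)^2 + 49):
differentiating 1 time and applying the sign gives 14*(s + 2)/(s^2 + 4*s + 53)^2.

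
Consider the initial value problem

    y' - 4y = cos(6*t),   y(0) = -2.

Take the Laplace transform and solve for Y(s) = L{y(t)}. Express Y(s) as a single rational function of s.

Take the Laplace transform of both sides.
With L{y'} = sY - y(0) = sY - (-2): the LHS transforms to (s - 4)Y - (-2).
The right side is L{cos(6*t)} = s/(s^2 + 36).
So (s - 4)Y = s/(s^2 + 36) + (-2).
Isolate Y and clear denominators.

Y(s) = (-2*s^2 + s - 72)/(s^3 - 4*s^2 + 36*s - 144)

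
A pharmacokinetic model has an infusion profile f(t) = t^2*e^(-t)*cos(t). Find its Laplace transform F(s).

F(s) = 2*(s + 1)*(s^2 + 2*s - 2)/(s^2 + 2*s + 2)^3

L{cos(t)} = s/(s^2 + 1).
Multiplying by e^(-t) shifts s → s + 1, so L{e^(-t)*cos(t)} = (s + 1)/((s + 1)^2 + 1).
Then apply L{t^2·g(t)} = (-1)^2 d^2/ds^2[G(s)] with G(s) = (s + 1)/((s + 1)^2 + 1):
differentiating 2 times and applying the sign gives 2*(s + 1)*(s^2 + 2*s - 2)/(s^2 + 2*s + 2)^3.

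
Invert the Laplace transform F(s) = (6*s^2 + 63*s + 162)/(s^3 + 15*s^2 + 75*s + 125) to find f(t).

f(t) = -3*t^2*exp(-5*t)/2 + 3*t*exp(-5*t) + 6*exp(-5*t)

Factor the denominator: s^3 + 15*s^2 + 75*s + 125 = (s + 5)^3.
Partial fraction decomposition gives [6/(s + 5)] + [3/(s + 5)^2] + [-3/(s + 5)^3].
Invert each term: 6/(s + 5) ↔ 6e^(-5t); 3/(s + 5)^2 ↔ 3t·e^(-5t); -3/(s + 5)^3 ↔ (-3/2)t^2·e^(-5t).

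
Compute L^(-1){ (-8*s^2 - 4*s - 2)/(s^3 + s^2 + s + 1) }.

sin(t) - 5*cos(t) - 3*exp(-t)

Factor the denominator: s^3 + s^2 + s + 1 = (s + 1)*(s^2 + 1).
Partial fraction decomposition gives [-3/(s + 1)] + [-5*s/(s^2 + 1)] + [1/(s^2 + 1)].
Invert each term: -3/(s + 1) ↔ -3e^(-t); -5·s/(s^2 + 1) ↔ -5cos(t); 1·1/(s^2 + 1) ↔ sin(t).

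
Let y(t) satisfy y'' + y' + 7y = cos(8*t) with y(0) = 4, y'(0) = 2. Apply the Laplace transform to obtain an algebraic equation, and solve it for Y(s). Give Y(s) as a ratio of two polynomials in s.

Y(s) = (4*s^3 + 6*s^2 + 257*s + 384)/(s^4 + s^3 + 71*s^2 + 64*s + 448)

Transform both sides with L{·}.
With L{y''} = s^2 Y - s·y(0) - y'(0) and L{y'} = sY - y(0), with y(0) = 4, y'(0) = 2: the LHS transforms to (s^2 + s + 7)Y - (4*s + 6).
The right side is L{cos(8*t)} = s/(s^2 + 64).
So (s^2 + s + 7)Y = s/(s^2 + 64) + (4*s + 6).
Isolate Y and clear denominators.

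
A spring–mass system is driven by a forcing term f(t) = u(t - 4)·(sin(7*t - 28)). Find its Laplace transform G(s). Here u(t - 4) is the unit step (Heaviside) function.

G(s) = 7*exp(-4*s)/(s^2 + 49)

By the second shifting theorem, L{u(t - c)·g(t - c)} = e^(-cs)·H(s) with c = 4 and H(s) = L{g(t)}.
L{sin(7t)} = 7/(s^2 + 49).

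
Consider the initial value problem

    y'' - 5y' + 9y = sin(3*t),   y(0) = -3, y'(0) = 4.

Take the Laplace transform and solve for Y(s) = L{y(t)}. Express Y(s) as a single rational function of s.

Y(s) = (-3*s^3 + 19*s^2 - 27*s + 174)/(s^4 - 5*s^3 + 18*s^2 - 45*s + 81)

Laplace-transform each side.
With L{y''} = s^2 Y - s·y(0) - y'(0) and L{y'} = sY - y(0), with y(0) = -3, y'(0) = 4: the LHS transforms to (s^2 - 5*s + 9)Y - (-3*s + 19).
The right side is L{sin(3*t)} = 3/(s^2 + 9).
So (s^2 - 5*s + 9)Y = 3/(s^2 + 9) + (-3*s + 19).
Divide through and combine into a single rational function.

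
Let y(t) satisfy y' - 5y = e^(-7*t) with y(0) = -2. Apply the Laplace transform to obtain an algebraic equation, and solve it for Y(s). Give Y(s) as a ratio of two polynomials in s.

Y(s) = (-2*s - 13)/(s^2 + 2*s - 35)

Apply the Laplace transform to the equation.
Using L{y'} = sY - y(0) = sY - (-2), the left side becomes (s - 5)Y - (-2).
The right side is L{e^(-7*t)} = 1/(s + 7).
So (s - 5)Y = 1/(s + 7) + (-2).
Divide through and combine into a single rational function.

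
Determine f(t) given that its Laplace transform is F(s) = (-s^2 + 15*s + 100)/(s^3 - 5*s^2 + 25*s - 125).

Factor the denominator: s^3 - 5*s^2 + 25*s - 125 = (s - 5)*(s^2 + 25).
Partial fraction decomposition gives [3/(s - 5)] + [-4*s/(s^2 + 25)] + [-5/(s^2 + 25)].
Invert each term: 3/(s - 5) ↔ 3e^(5t); -4·s/(s^2 + 25) ↔ -4cos(5t); -1·5/(s^2 + 25) ↔ -sin(5t).

f(t) = 3*exp(5*t) - sin(5*t) - 4*cos(5*t)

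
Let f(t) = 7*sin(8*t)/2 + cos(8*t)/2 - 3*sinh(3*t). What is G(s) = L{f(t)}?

By linearity of the Laplace transform, transform each term separately.
(-3)·[L{sinh(3t)} = 3/(s^2 - 9)]; (1/2)·[L{cos(8t)} = s/(s^2 + 64)]; (7/2)·[L{sin(8t)} = 8/(s^2 + 64)].

G(s) = s/(2*(s^2 + 64)) + 28/(s^2 + 64) - 9/(s^2 - 9)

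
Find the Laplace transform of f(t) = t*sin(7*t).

14*s/(s^2 + 49)^2

L{sin(7t)} = 7/(s^2 + 49).
Then apply L{t·g(t)} = -d/ds[G(s)] with G(s) = 7/(s^2 + 49):
differentiating 1 time and applying the sign gives 14*s/(s^2 + 49)^2.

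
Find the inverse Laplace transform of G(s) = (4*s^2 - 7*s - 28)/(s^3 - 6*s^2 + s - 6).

2*exp(6*t) + 5*sin(t) + 2*cos(t)

Factor the denominator: s^3 - 6*s^2 + s - 6 = (s - 6)*(s^2 + 1).
Partial fraction decomposition gives [2/(s - 6)] + [2*s/(s^2 + 1)] + [5/(s^2 + 1)].
Invert each term: 2/(s - 6) ↔ 2e^(6t); 2·s/(s^2 + 1) ↔ 2cos(t); 5·1/(s^2 + 1) ↔ 5sin(t).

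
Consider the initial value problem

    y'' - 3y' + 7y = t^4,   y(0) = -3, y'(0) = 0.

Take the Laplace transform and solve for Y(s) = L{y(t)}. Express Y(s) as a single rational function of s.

Laplace-transform each side.
With L{y''} = s^2 Y - s·y(0) - y'(0) and L{y'} = sY - y(0), with y(0) = -3, y'(0) = 0: the LHS transforms to (s^2 - 3*s + 7)Y - (-3*s + 9).
The right side is L{t^4} = 24/s^5.
So (s^2 - 3*s + 7)Y = 24/s^5 + (-3*s + 9).
Isolate Y and clear denominators.

Y(s) = (-3*s^6 + 9*s^5 + 24)/(s^7 - 3*s^6 + 7*s^5)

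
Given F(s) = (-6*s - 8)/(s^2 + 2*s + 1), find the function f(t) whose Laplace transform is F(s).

Factor the denominator: s^2 + 2*s + 1 = (s + 1)^2.
Partial fraction decomposition gives [-6/(s + 1)] + [-2/(s + 1)^2].
Invert each term: -6/(s + 1) ↔ -6e^(-t); -2/(s + 1)^2 ↔ -2t·e^(-t).

f(t) = -2*t*exp(-t) - 6*exp(-t)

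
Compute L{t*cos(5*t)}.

(s - 5)*(s + 5)/(s^2 + 25)^2

L{cos(5t)} = s/(s^2 + 25).
Then apply L{t·g(t)} = -d/ds[G(s)] with G(s) = s/(s^2 + 25):
differentiating 1 time and applying the sign gives (s - 5)*(s + 5)/(s^2 + 25)^2.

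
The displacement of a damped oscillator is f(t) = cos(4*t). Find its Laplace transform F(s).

F(s) = s/(s^2 + 16)

L{cos(4t)} = s/(s^2 + 16).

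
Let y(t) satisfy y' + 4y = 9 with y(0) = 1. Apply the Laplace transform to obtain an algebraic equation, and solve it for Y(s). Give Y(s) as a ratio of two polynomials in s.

Laplace-transform each side.
Using L{y'} = sY - y(0) = sY - 1, the left side becomes (s + 4)Y - (1).
The right side is L{9} = 9/s.
So (s + 4)Y = 9/s + (1).
Isolate Y and clear denominators.

Y(s) = (s + 9)/(s^2 + 4*s)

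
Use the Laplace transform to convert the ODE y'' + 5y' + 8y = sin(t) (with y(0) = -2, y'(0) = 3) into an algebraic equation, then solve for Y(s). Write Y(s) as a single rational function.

Y(s) = (-2*s^3 - 7*s^2 - 2*s - 6)/(s^4 + 5*s^3 + 9*s^2 + 5*s + 8)

Take the Laplace transform of both sides.
With L{y''} = s^2 Y - s·y(0) - y'(0) and L{y'} = sY - y(0), with y(0) = -2, y'(0) = 3: the LHS transforms to (s^2 + 5*s + 8)Y - (-2*s - 7).
The right side is L{sin(t)} = 1/(s^2 + 1).
So (s^2 + 5*s + 8)Y = 1/(s^2 + 1) + (-2*s - 7).
Divide through and combine into a single rational function.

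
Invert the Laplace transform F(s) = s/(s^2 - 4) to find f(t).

f(t) = cosh(2*t)

Since L{cosh(2t)} = s/(s^2 - 4), the inverse is cosh(2*t).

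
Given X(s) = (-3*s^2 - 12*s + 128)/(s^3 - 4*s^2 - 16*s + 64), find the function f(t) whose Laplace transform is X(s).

f(t) = 4*t*exp(4*t) - 5*exp(4*t) + 2*exp(-4*t)

Factor the denominator: s^3 - 4*s^2 - 16*s + 64 = (s - 4)^2*(s + 4).
Partial fraction decomposition gives [-5/(s - 4)] + [4/(s - 4)^2] + [2/(s + 4)].
Invert each term: -5/(s - 4) ↔ -5e^(4t); 4/(s - 4)^2 ↔ 4t·e^(4t); 2/(s + 4) ↔ 2e^(-4t).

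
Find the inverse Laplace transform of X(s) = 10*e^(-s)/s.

Heaviside(t - 1)*(10)

The factor e^(-s) signals a time shift by c = 1 (second shifting theorem).
L{10} = 10/s, so L^-1{10/s} = 10.
Hence the inverse is u(t - 1) times that function evaluated at t - 1.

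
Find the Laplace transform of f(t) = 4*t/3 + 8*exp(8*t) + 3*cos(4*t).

Apply the Laplace transform termwise.
(4/3)·[L{t} = 1!/s^2 = 1/s^2]; (3)·[L{cos(4t)} = s/(s^2 + 16)]; (8)·[L{e^(8t)} = 1/(s - 8)].

3*s/(s^2 + 16) + 8/(s - 8) + 4/(3*s^2)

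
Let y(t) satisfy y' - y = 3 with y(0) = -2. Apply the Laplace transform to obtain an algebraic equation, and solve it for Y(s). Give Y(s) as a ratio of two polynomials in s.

Take the Laplace transform of both sides.
With L{y'} = sY - y(0) = sY - (-2): the LHS transforms to (s - 1)Y - (-2).
The right side is L{3} = 3/s.
So (s - 1)Y = 3/s + (-2).
Isolate Y and clear denominators.

Y(s) = (-2*s + 3)/(s^2 - s)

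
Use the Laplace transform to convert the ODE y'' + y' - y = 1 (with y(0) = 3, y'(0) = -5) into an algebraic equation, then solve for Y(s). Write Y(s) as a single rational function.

Y(s) = (3*s^2 - 2*s + 1)/(s^3 + s^2 - s)

Apply the Laplace transform to the equation.
With L{y''} = s^2 Y - s·y(0) - y'(0) and L{y'} = sY - y(0), with y(0) = 3, y'(0) = -5: the LHS transforms to (s^2 + s - 1)Y - (3*s - 2).
The right side is L{1} = 1/s.
So (s^2 + s - 1)Y = 1/s + (3*s - 2).
Solve for Y(s) and write it as one ratio of polynomials.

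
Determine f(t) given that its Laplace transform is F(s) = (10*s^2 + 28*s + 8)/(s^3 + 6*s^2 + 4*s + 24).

f(t) = -sin(2*t) + 5*cos(2*t) + 5*exp(-6*t)

Factor the denominator: s^3 + 6*s^2 + 4*s + 24 = (s + 6)*(s^2 + 4).
Partial fraction decomposition gives [5/(s + 6)] + [5*s/(s^2 + 4)] + [-2/(s^2 + 4)].
Invert each term: 5/(s + 6) ↔ 5e^(-6t); 5·s/(s^2 + 4) ↔ 5cos(2t); -1·2/(s^2 + 4) ↔ -sin(2t).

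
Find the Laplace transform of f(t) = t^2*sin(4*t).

L{sin(4t)} = 4/(s^2 + 16).
Then apply L{t^2·g(t)} = (-1)^2 d^2/ds^2[H(s)] with H(s) = 4/(s^2 + 16):
differentiating 2 times and applying the sign gives 8*(3*s^2 - 16)/(s^2 + 16)^3.

8*(3*s^2 - 16)/(s^2 + 16)^3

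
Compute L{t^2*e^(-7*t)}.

2/(s + 7)^3

L{e^(-7t)} = 1/(s + 7).
Then apply L{t^2·g(t)} = (-1)^2 d^2/ds^2[G(s)] with G(s) = 1/(s + 7):
differentiating 2 times and applying the sign gives 2/(s + 7)^3.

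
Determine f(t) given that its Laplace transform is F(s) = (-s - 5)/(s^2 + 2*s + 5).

Complete the square in the denominator: s^2 + 2*s + 5 = (s + 1)^2 + 2^2.
Split the numerator to match: -s - 5 = -1·(s + 1) - 2·2.
Invert each term: -1·(s + 1)/((s + 1)^2 + 4) ↔ -e^(-t)cos(2t); -2·2/((s + 1)^2 + 4) ↔ -2e^(-t)sin(2t).

f(t) = -2*exp(-t)*sin(2*t) - exp(-t)*cos(2*t)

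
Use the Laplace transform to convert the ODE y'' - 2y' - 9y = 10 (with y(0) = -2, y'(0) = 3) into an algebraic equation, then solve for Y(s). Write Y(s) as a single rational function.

Y(s) = (-2*s^2 + 7*s + 10)/(s^3 - 2*s^2 - 9*s)

Apply the Laplace transform to the equation.
With L{y''} = s^2 Y - s·y(0) - y'(0) and L{y'} = sY - y(0), with y(0) = -2, y'(0) = 3: the LHS transforms to (s^2 - 2*s - 9)Y - (-2*s + 7).
The right side is L{10} = 10/s.
So (s^2 - 2*s - 9)Y = 10/s + (-2*s + 7).
Divide through and combine into a single rational function.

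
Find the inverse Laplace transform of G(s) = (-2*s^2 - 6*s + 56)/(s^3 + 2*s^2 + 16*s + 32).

sin(4*t) - 5*cos(4*t) + 3*exp(-2*t)

Factor the denominator: s^3 + 2*s^2 + 16*s + 32 = (s + 2)*(s^2 + 16).
Partial fraction decomposition gives [3/(s + 2)] + [-5*s/(s^2 + 16)] + [4/(s^2 + 16)].
Invert each term: 3/(s + 2) ↔ 3e^(-2t); -5·s/(s^2 + 16) ↔ -5cos(4t); 1·4/(s^2 + 16) ↔ sin(4t).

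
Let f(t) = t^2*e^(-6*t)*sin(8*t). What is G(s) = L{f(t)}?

L{sin(8t)} = 8/(s^2 + 64).
Multiplying by e^(-6t) shifts s → s + 6, so L{e^(-6*t)*sin(8*t)} = 8/((s + 6)^2 + 64).
Then apply L{t^2·g(t)} = (-1)^2 d^2/ds^2[H(s)] with H(s) = 8/((s + 6)^2 + 64):
differentiating 2 times and applying the sign gives 16*(3*s^2 + 36*s + 44)/(s^2 + 12*s + 100)^3.

G(s) = 16*(3*s^2 + 36*s + 44)/(s^2 + 12*s + 100)^3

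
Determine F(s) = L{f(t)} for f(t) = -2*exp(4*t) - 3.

F(s) = -2/(s - 4) - 3/s

Apply the Laplace transform termwise.
(-2)·[L{e^(4t)} = 1/(s - 4)]; L{-3} = -3/s.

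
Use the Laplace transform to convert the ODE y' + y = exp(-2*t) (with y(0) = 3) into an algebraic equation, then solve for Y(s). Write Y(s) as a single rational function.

Y(s) = (3*s + 7)/(s^2 + 3*s + 2)

Laplace-transform each side.
The derivative rules (L{y'} = sY - y(0) = sY - 3) turn the left side into (s + 1)Y - (3).
The right side is L{exp(-2*t)} = 1/(s + 2).
So (s + 1)Y = 1/(s + 2) + (3).
Isolate Y and clear denominators.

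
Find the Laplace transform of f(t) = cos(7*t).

L{cos(7t)} = s/(s^2 + 49).

s/(s^2 + 49)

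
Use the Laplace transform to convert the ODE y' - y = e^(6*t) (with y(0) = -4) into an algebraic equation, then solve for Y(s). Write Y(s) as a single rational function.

Laplace-transform each side.
With L{y'} = sY - y(0) = sY - (-4): the LHS transforms to (s - 1)Y - (-4).
The right side is L{e^(6*t)} = 1/(s - 6).
So (s - 1)Y = 1/(s - 6) + (-4).
Isolate Y and clear denominators.

Y(s) = (-4*s + 25)/(s^2 - 7*s + 6)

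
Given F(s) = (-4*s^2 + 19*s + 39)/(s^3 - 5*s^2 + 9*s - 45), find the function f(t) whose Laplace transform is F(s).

f(t) = exp(5*t) - 2*sin(3*t) - 5*cos(3*t)

Factor the denominator: s^3 - 5*s^2 + 9*s - 45 = (s - 5)*(s^2 + 9).
Partial fraction decomposition gives [1/(s - 5)] + [-5*s/(s^2 + 9)] + [-6/(s^2 + 9)].
Invert each term: 1/(s - 5) ↔ e^(5t); -5·s/(s^2 + 9) ↔ -5cos(3t); -2·3/(s^2 + 9) ↔ -2sin(3t).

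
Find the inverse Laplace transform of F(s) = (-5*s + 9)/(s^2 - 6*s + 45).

Complete the square in the denominator: s^2 - 6*s + 45 = (s - 3)^2 + 6^2.
Split the numerator to match: -5*s + 9 = -5·(s - 3) - 1·6.
Invert each term: -5·(s - 3)/((s - 3)^2 + 36) ↔ -5e^(3t)cos(6t); -1·6/((s - 3)^2 + 36) ↔ -e^(3t)sin(6t).

-exp(3*t)*sin(6*t) - 5*exp(3*t)*cos(6*t)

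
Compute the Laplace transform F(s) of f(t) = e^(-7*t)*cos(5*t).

L{cos(5t)} = s/(s^2 + 25).
By the first shifting theorem, multiplying by e^(-7t) replaces s with s + 7.

F(s) = (s + 7)/((s + 7)^2 + 25)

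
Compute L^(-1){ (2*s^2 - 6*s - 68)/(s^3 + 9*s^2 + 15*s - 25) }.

Factor the denominator: s^3 + 9*s^2 + 15*s - 25 = (s - 1)*(s + 5)^2.
Partial fraction decomposition gives [4/(s + 5)] + [-2/(s + 5)^2] + [-2/(s - 1)].
Invert each term: 4/(s + 5) ↔ 4e^(-5t); -2/(s + 5)^2 ↔ -2t·e^(-5t); -2/(s - 1) ↔ -2e^(t).

-2*t*exp(-5*t) - 2*exp(t) + 4*exp(-5*t)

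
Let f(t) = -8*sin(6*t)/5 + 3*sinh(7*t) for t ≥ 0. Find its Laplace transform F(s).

F(s) = -48/(5*(s^2 + 36)) + 21/(s^2 - 49)

Apply the Laplace transform termwise.
(-8/5)·[L{sin(6t)} = 6/(s^2 + 36)]; (3)·[L{sinh(7t)} = 7/(s^2 - 49)].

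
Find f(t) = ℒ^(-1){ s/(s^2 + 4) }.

f(t) = cos(2*t)

Since L{cos(2t)} = s/(s^2 + 4), the inverse is cos(2*t).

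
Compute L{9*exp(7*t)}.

9/(s - 7)

L{9} = 9/s.
By the first shifting theorem, multiplying by e^(7t) replaces s with s - 7.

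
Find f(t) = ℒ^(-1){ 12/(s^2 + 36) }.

Since L{sin(6t)} = 6/(s^2 + 36), the inverse is sin(6*t), scaled by 2.

f(t) = 2*sin(6*t)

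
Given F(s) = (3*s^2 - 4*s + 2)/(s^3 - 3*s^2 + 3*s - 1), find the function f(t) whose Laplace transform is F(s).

f(t) = t^2*exp(t)/2 + 2*t*exp(t) + 3*exp(t)

Factor the denominator: s^3 - 3*s^2 + 3*s - 1 = (s - 1)^3.
Partial fraction decomposition gives [3/(s - 1)] + [2/(s - 1)^2] + [(s - 1)^(-3)].
Invert each term: 3/(s - 1) ↔ 3e^(t); 2/(s - 1)^2 ↔ 2t·e^(t); 1/(s - 1)^3 ↔ (1/2)t^2·e^(t).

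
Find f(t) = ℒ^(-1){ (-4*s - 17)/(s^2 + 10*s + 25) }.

f(t) = 3*t*exp(-5*t) - 4*exp(-5*t)

Factor the denominator: s^2 + 10*s + 25 = (s + 5)^2.
Partial fraction decomposition gives [-4/(s + 5)] + [3/(s + 5)^2].
Invert each term: -4/(s + 5) ↔ -4e^(-5t); 3/(s + 5)^2 ↔ 3t·e^(-5t).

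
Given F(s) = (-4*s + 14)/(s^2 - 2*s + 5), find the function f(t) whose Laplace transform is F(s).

f(t) = 5*exp(t)*sin(2*t) - 4*exp(t)*cos(2*t)

Complete the square in the denominator: s^2 - 2*s + 5 = (s - 1)^2 + 2^2.
Split the numerator to match: -4*s + 14 = -4·(s - 1) + 5·2.
Invert each term: -4·(s - 1)/((s - 1)^2 + 4) ↔ -4e^(t)cos(2t); 5·2/((s - 1)^2 + 4) ↔ 5e^(t)sin(2t).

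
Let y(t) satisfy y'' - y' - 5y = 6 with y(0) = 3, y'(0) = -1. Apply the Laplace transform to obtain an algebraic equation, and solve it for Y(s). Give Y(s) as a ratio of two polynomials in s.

Y(s) = (3*s^2 - 4*s + 6)/(s^3 - s^2 - 5*s)

Take the Laplace transform of both sides.
The derivative rules (L{y''} = s^2 Y - s·y(0) - y'(0) and L{y'} = sY - y(0), with y(0) = 3, y'(0) = -1) turn the left side into (s^2 - s - 5)Y - (3*s - 4).
The right side is L{6} = 6/s.
So (s^2 - s - 5)Y = 6/s + (3*s - 4).
Isolate Y and clear denominators.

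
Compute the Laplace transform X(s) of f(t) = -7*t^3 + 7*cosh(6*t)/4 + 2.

X(s) = 7*s/(4*(s^2 - 36)) + 2/s - 42/s^4

By linearity of the Laplace transform, transform each term separately.
(7/4)·[L{cosh(6t)} = s/(s^2 - 36)]; (-7)·[L{t^3} = 3!/s^4 = 6/s^4]; L{2} = 2/s.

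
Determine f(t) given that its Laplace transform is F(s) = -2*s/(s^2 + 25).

Since L{cos(5t)} = s/(s^2 + 25), the inverse is cos(5*t), scaled by -2.

f(t) = -2*cos(5*t)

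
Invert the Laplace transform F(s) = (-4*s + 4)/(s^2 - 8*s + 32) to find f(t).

f(t) = -3*exp(4*t)*sin(4*t) - 4*exp(4*t)*cos(4*t)

Complete the square in the denominator: s^2 - 8*s + 32 = (s - 4)^2 + 4^2.
Split the numerator to match: -4*s + 4 = -4·(s - 4) - 3·4.
Invert each term: -4·(s - 4)/((s - 4)^2 + 16) ↔ -4e^(4t)cos(4t); -3·4/((s - 4)^2 + 16) ↔ -3e^(4t)sin(4t).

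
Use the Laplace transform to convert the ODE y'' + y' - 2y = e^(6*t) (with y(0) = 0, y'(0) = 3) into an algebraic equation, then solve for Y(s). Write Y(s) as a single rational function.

Laplace-transform each side.
With L{y''} = s^2 Y - s·y(0) - y'(0) and L{y'} = sY - y(0), with y(0) = 0, y'(0) = 3: the LHS transforms to (s^2 + s - 2)Y - (3).
The right side is L{e^(6*t)} = 1/(s - 6).
So (s^2 + s - 2)Y = 1/(s - 6) + (3).
Divide through and combine into a single rational function.

Y(s) = (3*s - 17)/(s^3 - 5*s^2 - 8*s + 12)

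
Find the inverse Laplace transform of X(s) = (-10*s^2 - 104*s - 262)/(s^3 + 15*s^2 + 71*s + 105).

Factor the denominator: s^3 + 15*s^2 + 71*s + 105 = (s + 3)*(s + 5)*(s + 7).
Partial fraction decomposition gives [-2/(s + 5)] + [-3/(s + 7)] + [-5/(s + 3)].
Invert each term: -2/(s + 5) ↔ -2e^(-5t); -3/(s + 7) ↔ -3e^(-7t); -5/(s + 3) ↔ -5e^(-3t).

-5*exp(-3*t) - 2*exp(-5*t) - 3*exp(-7*t)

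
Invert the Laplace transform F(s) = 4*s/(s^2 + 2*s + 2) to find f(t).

f(t) = -4*exp(-t)*sin(t) + 4*exp(-t)*cos(t)

Complete the square in the denominator: s^2 + 2*s + 2 = (s + 1)^2 + 1^2.
Split the numerator to match: 4*s = 4·(s + 1) - 4·1.
Invert each term: 4·(s + 1)/((s + 1)^2 + 1) ↔ 4e^(-t)cos(t); -4·1/((s + 1)^2 + 1) ↔ -4e^(-t)sin(t).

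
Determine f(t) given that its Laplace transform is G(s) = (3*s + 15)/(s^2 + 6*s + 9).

Factor the denominator: s^2 + 6*s + 9 = (s + 3)^2.
Partial fraction decomposition gives [3/(s + 3)] + [6/(s + 3)^2].
Invert each term: 3/(s + 3) ↔ 3e^(-3t); 6/(s + 3)^2 ↔ 6t·e^(-3t).

f(t) = 6*t*exp(-3*t) + 3*exp(-3*t)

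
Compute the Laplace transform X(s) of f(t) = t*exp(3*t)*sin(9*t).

L{sin(9t)} = 9/(s^2 + 81).
Multiplying by e^(3t) shifts s → s - 3, so L{exp(3*t)*sin(9*t)} = 9/((s - 3)^2 + 81).
Then apply L{t·g(t)} = -d/ds[G(s)] with G(s) = 9/((s - 3)^2 + 81):
differentiating 1 time and applying the sign gives 18*(s - 3)/(s^2 - 6*s + 90)^2.

X(s) = 18*(s - 3)/(s^2 - 6*s + 90)^2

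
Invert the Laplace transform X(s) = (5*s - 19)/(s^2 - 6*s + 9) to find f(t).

Factor the denominator: s^2 - 6*s + 9 = (s - 3)^2.
Partial fraction decomposition gives [5/(s - 3)] + [-4/(s - 3)^2].
Invert each term: 5/(s - 3) ↔ 5e^(3t); -4/(s - 3)^2 ↔ -4t·e^(3t).

f(t) = -4*t*exp(3*t) + 5*exp(3*t)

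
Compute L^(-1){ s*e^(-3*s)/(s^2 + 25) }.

Heaviside(t - 3)*(cos(5*t - 15))

The factor e^(-3s) signals a time shift by c = 3 (second shifting theorem).
L{cos(5t)} = s/(s^2 + 25), so L^-1{s/(s^2 + 25)} = cos(5*t).
Hence the inverse is u(t - 3) times that function evaluated at t - 3.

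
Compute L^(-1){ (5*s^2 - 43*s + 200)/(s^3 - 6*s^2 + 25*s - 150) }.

2*exp(6*t) - 5*sin(5*t) + 3*cos(5*t)

Factor the denominator: s^3 - 6*s^2 + 25*s - 150 = (s - 6)*(s^2 + 25).
Partial fraction decomposition gives [2/(s - 6)] + [3*s/(s^2 + 25)] + [-25/(s^2 + 25)].
Invert each term: 2/(s - 6) ↔ 2e^(6t); 3·s/(s^2 + 25) ↔ 3cos(5t); -5·5/(s^2 + 25) ↔ -5sin(5t).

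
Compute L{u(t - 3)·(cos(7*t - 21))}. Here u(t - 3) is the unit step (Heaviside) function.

s*exp(-3*s)/(s^2 + 49)

By the second shifting theorem, L{u(t - c)·g(t - c)} = e^(-cs)·G(s) with c = 3 and G(s) = L{g(t)}.
L{cos(7t)} = s/(s^2 + 49).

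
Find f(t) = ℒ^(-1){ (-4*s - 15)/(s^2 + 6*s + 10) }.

f(t) = -3*exp(-3*t)*sin(t) - 4*exp(-3*t)*cos(t)

Complete the square in the denominator: s^2 + 6*s + 10 = (s + 3)^2 + 1^2.
Split the numerator to match: -4*s - 15 = -4·(s + 3) - 3·1.
Invert each term: -4·(s + 3)/((s + 3)^2 + 1) ↔ -4e^(-3t)cos(t); -3·1/((s + 3)^2 + 1) ↔ -3e^(-3t)sin(t).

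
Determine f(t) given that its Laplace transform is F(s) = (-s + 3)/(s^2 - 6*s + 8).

Rewrite the denominator: s^2 - 6*s + 8 = (s - 3)^2 - 1.
The form in (s - 3) signals a first-shifting-theorem factor e^(3t).
Since L{cosh(t)} = s/(s^2 - 1), the inverse is e^(3*t)*cosh(t), scaled by -1.

f(t) = -exp(3*t)*cosh(t)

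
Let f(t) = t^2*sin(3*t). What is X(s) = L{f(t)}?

L{sin(3t)} = 3/(s^2 + 9).
Then apply L{t^2·g(t)} = (-1)^2 d^2/ds^2[G(s)] with G(s) = 3/(s^2 + 9):
differentiating 2 times and applying the sign gives 18*(s^2 - 3)/(s^2 + 9)^3.

X(s) = 18*(s^2 - 3)/(s^2 + 9)^3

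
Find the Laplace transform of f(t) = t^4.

L{t^4} = 4!/s^5 = 24/s^5.

24/s^5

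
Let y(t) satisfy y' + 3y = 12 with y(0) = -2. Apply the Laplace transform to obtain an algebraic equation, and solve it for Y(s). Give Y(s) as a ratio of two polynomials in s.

Y(s) = (-2*s + 12)/(s^2 + 3*s)

Laplace-transform each side.
Using L{y'} = sY - y(0) = sY - (-2), the left side becomes (s + 3)Y - (-2).
The right side is L{12} = 12/s.
So (s + 3)Y = 12/s + (-2).
Solve for Y(s) and write it as one ratio of polynomials.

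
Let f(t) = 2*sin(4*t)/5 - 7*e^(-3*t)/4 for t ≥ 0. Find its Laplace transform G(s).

The transform is linear, so treat each term independently.
(2/5)·[L{sin(4t)} = 4/(s^2 + 16)]; (-7/4)·[L{e^(-3t)} = 1/(s + 3)].

G(s) = 8/(5*(s^2 + 16)) - 7/(4*(s + 3))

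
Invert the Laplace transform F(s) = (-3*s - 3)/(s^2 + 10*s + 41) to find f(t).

Complete the square in the denominator: s^2 + 10*s + 41 = (s + 5)^2 + 4^2.
Split the numerator to match: -3*s - 3 = -3·(s + 5) + 3·4.
Invert each term: -3·(s + 5)/((s + 5)^2 + 16) ↔ -3e^(-5t)cos(4t); 3·4/((s + 5)^2 + 16) ↔ 3e^(-5t)sin(4t).

f(t) = 3*exp(-5*t)*sin(4*t) - 3*exp(-5*t)*cos(4*t)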